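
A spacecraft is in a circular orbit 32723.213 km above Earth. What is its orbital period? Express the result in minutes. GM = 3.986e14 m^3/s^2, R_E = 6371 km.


r = 39094.2130 km = 3.9094213e+07 m
T = 2*pi*sqrt(r^3/mu) = 2*pi*sqrt(5.9749933e+22 / 3.986e14)
T = 76927.2014 s = 1282.1200 min

1282.1200 minutes


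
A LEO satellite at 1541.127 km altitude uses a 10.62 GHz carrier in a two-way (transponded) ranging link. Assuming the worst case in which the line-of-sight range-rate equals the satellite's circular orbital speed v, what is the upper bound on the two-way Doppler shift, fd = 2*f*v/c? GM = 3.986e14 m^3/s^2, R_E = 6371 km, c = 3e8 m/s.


r = 7.912127e+06 m
v = sqrt(mu/r) = 7097.7716 m/s (worst-case radial velocity)
f = 10.62 GHz = 1.062e+10 Hz
fd = 2*f*v/c = 2*1.062e+10*7097.7716/3.0e+08
fd = 502522.2320 Hz

502522.2320 Hz


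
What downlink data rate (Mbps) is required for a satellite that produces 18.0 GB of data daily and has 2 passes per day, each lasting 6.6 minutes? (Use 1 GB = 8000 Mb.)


total contact time = 2 * 6.6 * 60 = 792.0000 s
data = 18.0 GB = 144000.0000 Mb
rate = 144000.0000 / 792.0000 = 181.8182 Mbps

181.8182 Mbps


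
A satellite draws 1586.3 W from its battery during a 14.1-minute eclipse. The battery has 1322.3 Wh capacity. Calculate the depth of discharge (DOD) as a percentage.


E_used = P * t / 60 = 1586.3 * 14.1 / 60 = 372.7805 Wh
DOD = E_used / E_total * 100 = 372.7805 / 1322.3 * 100
DOD = 28.1918 %

28.1918 %


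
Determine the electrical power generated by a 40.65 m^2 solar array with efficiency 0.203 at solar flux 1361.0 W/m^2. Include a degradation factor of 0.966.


P = area * eta * S * degradation
P = 40.65 * 0.203 * 1361.0 * 0.966
P = 10849.0532 W

10849.0532 W


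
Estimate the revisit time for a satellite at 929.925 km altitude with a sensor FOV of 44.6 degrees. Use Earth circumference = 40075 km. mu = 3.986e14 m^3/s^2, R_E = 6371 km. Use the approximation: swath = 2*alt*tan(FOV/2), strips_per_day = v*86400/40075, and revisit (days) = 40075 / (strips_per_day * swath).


swath = 2*929.925*tan(0.3892084) = 762.7801 km
v = sqrt(mu/r) = 7388.8985 m/s = 7.3889 km/s
strips/day = v*86400/40075 = 7.3889*86400/40075 = 15.9302
coverage/day = strips * swath = 15.9302 * 762.7801 = 12151.2024 km
revisit = 40075 / 12151.2024 = 3.2980 days

3.2980 days


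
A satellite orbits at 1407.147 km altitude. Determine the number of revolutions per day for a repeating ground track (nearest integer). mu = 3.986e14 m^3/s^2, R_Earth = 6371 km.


r = 7.778147e+06 m
T = 2*pi*sqrt(r^3/mu) = 6826.9299 s = 113.7822 min
revs/day = 1440 / 113.7822 = 12.6558
Rounded: 13 revolutions per day

13 revolutions per day


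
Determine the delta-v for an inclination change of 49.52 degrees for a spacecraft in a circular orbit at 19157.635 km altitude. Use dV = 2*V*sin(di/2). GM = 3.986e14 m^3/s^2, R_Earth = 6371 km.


r = 25528.6350 km = 2.5528635e+07 m
V = sqrt(mu/r) = 3951.4351 m/s
di = 49.52 deg = 0.864287 rad
dV = 2*V*sin(di/2) = 2*3951.4351*sin(0.4321435)
dV = 3309.8661 m/s = 3.3099 km/s

3.3099 km/s


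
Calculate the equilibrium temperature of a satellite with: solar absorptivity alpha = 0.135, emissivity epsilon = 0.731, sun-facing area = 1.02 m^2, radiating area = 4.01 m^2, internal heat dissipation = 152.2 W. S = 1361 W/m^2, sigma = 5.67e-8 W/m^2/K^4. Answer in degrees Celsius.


Numerator = alpha*S*A_sun + Q_int = 0.135*1361*1.02 + 152.2 = 339.6097 W
Denominator = eps*sigma*A_rad = 0.731*5.67e-8*4.01 = 1.6620528e-07 W/K^4
T^4 = 2.0433148e+09 K^4
T = 212.6101 K = -60.5399 C

-60.5399 degrees Celsius


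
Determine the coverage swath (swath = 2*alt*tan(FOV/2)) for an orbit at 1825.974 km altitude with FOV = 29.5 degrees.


FOV = 29.5 deg = 0.5148721 rad
swath = 2 * alt * tan(FOV/2) = 2 * 1825.974 * tan(0.2574361)
swath = 2 * 1825.974 * 0.263278
swath = 961.4777 km

961.4777 km


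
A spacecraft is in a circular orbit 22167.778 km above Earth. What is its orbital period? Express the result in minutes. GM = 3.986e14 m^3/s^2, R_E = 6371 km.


r = 28538.7780 km = 2.8538778e+07 m
T = 2*pi*sqrt(r^3/mu) = 2*pi*sqrt(2.3243746e+22 / 3.986e14)
T = 47980.4460 s = 799.6741 min

799.6741 minutes


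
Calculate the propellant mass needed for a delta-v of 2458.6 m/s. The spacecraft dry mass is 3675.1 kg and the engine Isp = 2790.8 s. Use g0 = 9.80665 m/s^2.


ve = Isp * g0 = 2790.8 * 9.80665 = 27368.398820 m/s
mass ratio = exp(dv/ve) = exp(2458.6/27368.398820) = 1.09399216
m_prop = m_dry * (mr - 1) = 3675.1 * (1.09399216 - 1)
m_prop = 345.4306 kg

345.4306 kg


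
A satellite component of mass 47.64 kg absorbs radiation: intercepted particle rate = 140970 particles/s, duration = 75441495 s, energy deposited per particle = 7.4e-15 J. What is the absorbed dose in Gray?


Total energy deposited = rate * time * E_per
  = 140970 * 75441495 * 7.4e-15 = 0.07869891 J
Dose = E_total / mass = 0.07869891 / 47.64
Dose = 0.00165195 Gy

0.0017 Gy


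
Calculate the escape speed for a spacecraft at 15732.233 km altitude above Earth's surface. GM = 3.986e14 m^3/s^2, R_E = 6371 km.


r = 6371.0 + 15732.233 = 22103.2330 km = 2.2103233e+07 m
v_esc = sqrt(2*mu/r) = sqrt(2*3.986e14 / 2.2103233e+07)
v_esc = 6005.5909 m/s = 6.0056 km/s

6.0056 km/s


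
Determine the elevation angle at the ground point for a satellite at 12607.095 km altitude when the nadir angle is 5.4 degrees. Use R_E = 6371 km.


r = R_E + alt = 18978.0950 km
Law of sines in the satellite / Earth-center / ground-point triangle:
  sin(nadir)/R_E = sin(90 + el)/r  =>  cos(el) = (r/R_E)*sin(nadir)
cos(el) = (18978.0950 / 6371.0000) * sin(5.4 deg) = 0.2803322
el = arccos(0.2803322) = 73.7200 deg
(Earth-central angle = 90 - nadir - el = 10.8800 deg)

73.7200 degrees


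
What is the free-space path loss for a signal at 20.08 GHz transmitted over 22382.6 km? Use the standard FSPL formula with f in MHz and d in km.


f = 20.08 GHz = 20080.0000 MHz
d = 22382.6 km
FSPL = 32.44 + 20*log10(20080.0000) + 20*log10(22382.6)
FSPL = 32.44 + 86.0553 + 86.9982
FSPL = 205.4935 dB

205.4935 dB


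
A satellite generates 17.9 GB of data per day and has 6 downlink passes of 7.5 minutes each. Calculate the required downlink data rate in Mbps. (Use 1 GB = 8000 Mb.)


total contact time = 6 * 7.5 * 60 = 2700.0000 s
data = 17.9 GB = 143200.0000 Mb
rate = 143200.0000 / 2700.0000 = 53.0370 Mbps

53.0370 Mbps


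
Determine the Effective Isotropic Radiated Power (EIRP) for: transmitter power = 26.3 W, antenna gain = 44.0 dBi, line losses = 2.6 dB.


Pt = 26.3 W = 14.1996 dBW
EIRP = Pt_dBW + Gt - losses = 14.1996 + 44.0 - 2.6 = 55.5996 dBW

55.5996 dBW


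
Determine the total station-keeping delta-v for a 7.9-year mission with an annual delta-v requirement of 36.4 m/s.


dV = rate * years = 36.4 * 7.9
dV = 287.5600 m/s

287.5600 m/s


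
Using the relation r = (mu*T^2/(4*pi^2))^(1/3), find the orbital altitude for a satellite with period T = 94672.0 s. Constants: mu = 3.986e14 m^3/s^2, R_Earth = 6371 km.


T = 94672.0 s
r = (mu*T^2/(4*pi^2))^(1/3) = (3.986e14 * 94672.0^2 / (4*pi^2))^(1/3)
r = 4.4895921e+07 m = 44895.9212 km
alt = r - R_E = 44895.9212 - 6371 = 38524.9212 km

38524.9212 km


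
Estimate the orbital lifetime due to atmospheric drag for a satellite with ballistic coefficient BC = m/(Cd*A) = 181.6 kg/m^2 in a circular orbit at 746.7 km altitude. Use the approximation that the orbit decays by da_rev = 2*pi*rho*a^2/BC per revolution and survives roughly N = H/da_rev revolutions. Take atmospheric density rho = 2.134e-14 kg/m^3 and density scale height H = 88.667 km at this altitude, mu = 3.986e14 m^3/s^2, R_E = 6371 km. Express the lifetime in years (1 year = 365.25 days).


a = R_E + alt = 7117.7000 km = 7.1177e+06 m
da_rev = 2*pi*rho*a^2/BC = 2*pi*2.134e-14*(7.1177e+06)^2/181.6 = 0.037405701 m per revolution
N = H/da_rev = 88667.0000 m / 0.037405701 m = 2.3704141e+06 revolutions
P = 2*pi*sqrt(a^3/mu) = 5976.1397 s
lifetime = N*P = 2.3704141e+06 * 5976.1397 = 1.4165926e+10 s = 163957.4724 days
years = 163957.4724 / 365.25 = 448.8911 years

448.8911 years


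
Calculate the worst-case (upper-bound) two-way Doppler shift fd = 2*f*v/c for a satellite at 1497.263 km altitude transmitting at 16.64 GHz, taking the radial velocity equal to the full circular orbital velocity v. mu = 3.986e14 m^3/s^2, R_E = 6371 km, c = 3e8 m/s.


r = 7.868263e+06 m
v = sqrt(mu/r) = 7117.5285 m/s (worst-case radial velocity)
f = 16.64 GHz = 1.664e+10 Hz
fd = 2*f*v/c = 2*1.664e+10*7117.5285/3.0e+08
fd = 789571.1586 Hz

789571.1586 Hz


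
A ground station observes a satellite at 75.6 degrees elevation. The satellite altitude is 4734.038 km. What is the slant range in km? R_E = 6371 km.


h = 4734.038 km, el = 75.6 deg
d = -R_E*sin(el) + sqrt((R_E*sin(el))^2 + 2*R_E*h + h^2)
d = -6371.0000*sin(1.3195) + sqrt((6371.0000*0.9685832)^2 + 2*6371.0000*4734.038 + 4734.038^2)
d = 4820.5868 km

4820.5868 km


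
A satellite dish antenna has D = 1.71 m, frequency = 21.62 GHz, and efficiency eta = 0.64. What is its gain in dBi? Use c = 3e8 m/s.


lambda = c/f = 3e8 / 2.162e+10 = 0.01387604 m
G = eta*(pi*D/lambda)^2 = 0.64*(pi*1.71/0.01387604)^2
G = 95926.9884 (linear)
G = 10*log10(95926.9884) = 49.8194 dBi

49.8194 dBi


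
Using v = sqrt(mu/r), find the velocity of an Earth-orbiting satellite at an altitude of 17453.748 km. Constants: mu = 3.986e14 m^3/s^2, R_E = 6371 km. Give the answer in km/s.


r = R_E + alt = 6371.0 + 17453.748 = 23824.7480 km = 2.3824748e+07 m
v = sqrt(mu/r) = sqrt(3.986e14 / 2.3824748e+07) = 4090.2937 m/s = 4.0903 km/s

4.0903 km/s


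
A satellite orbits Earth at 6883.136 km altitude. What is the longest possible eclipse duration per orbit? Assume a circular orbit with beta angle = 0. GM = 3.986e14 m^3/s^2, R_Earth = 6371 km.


r = 13254.1360 km
T = 253.0971 min
Eclipse fraction = arcsin(R_E/r)/pi = arcsin(6371.0000/13254.1360)/pi
= arcsin(0.4806801)/pi = 0.1596102
Eclipse duration = 0.1596102 * 253.0971 = 40.3969 min

40.3969 minutes


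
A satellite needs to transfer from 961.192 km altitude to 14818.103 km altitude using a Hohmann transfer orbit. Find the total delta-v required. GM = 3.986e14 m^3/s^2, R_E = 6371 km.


r1 = 7332.1920 km = 7.332192e+06 m
r2 = 21189.1030 km = 2.1189103e+07 m
dv1 = sqrt(mu/r1)*(sqrt(2*r2/(r1+r2)) - 1) = 1614.3622 m/s
dv2 = sqrt(mu/r2)*(1 - sqrt(2*r1/(r1+r2))) = 1227.2344 m/s
total dv = |dv1| + |dv2| = 1614.3622 + 1227.2344 = 2841.5965 m/s = 2.8416 km/s

2.8416 km/s


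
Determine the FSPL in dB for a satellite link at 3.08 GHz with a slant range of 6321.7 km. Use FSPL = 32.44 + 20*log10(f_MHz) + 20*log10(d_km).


f = 3.08 GHz = 3080.0000 MHz
d = 6321.7 km
FSPL = 32.44 + 20*log10(3080.0000) + 20*log10(6321.7)
FSPL = 32.44 + 69.7710 + 76.0167
FSPL = 178.2277 dB

178.2277 dB


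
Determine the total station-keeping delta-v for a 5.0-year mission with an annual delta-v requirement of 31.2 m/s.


dV = rate * years = 31.2 * 5.0
dV = 156.0000 m/s

156.0000 m/s


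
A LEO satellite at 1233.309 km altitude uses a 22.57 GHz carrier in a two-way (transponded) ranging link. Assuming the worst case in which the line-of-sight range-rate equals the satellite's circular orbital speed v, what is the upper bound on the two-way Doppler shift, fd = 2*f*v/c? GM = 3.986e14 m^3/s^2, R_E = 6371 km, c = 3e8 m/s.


r = 7.604309e+06 m
v = sqrt(mu/r) = 7240.0034 m/s (worst-case radial velocity)
f = 22.57 GHz = 2.257e+10 Hz
fd = 2*f*v/c = 2*2.257e+10*7240.0034/3.0e+08
fd = 1.0893792e+06 Hz

1.0894e+06 Hz


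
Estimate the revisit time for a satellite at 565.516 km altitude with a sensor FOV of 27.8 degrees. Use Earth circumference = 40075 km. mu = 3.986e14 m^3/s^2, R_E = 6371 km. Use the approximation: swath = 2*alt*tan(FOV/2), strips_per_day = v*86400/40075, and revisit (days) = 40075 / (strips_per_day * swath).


swath = 2*565.516*tan(0.2426008) = 279.9021 km
v = sqrt(mu/r) = 7580.5017 m/s = 7.5805 km/s
strips/day = v*86400/40075 = 7.5805*86400/40075 = 16.3432
coverage/day = strips * swath = 16.3432 * 279.9021 = 4574.5076 km
revisit = 40075 / 4574.5076 = 8.7605 days

8.7605 days


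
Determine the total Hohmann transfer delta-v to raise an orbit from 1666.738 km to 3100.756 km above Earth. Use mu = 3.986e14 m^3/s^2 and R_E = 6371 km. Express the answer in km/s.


r1 = 8037.7380 km = 8.037738e+06 m
r2 = 9471.7560 km = 9.471756e+06 m
dv1 = sqrt(mu/r1)*(sqrt(2*r2/(r1+r2)) - 1) = 282.6975 m/s
dv2 = sqrt(mu/r2)*(1 - sqrt(2*r1/(r1+r2))) = 271.3206 m/s
total dv = |dv1| + |dv2| = 282.6975 + 271.3206 = 554.0181 m/s = 0.5540181 km/s

0.5540 km/s


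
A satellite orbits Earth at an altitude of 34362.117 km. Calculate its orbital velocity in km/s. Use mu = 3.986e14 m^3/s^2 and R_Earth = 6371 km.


r = R_E + alt = 6371.0 + 34362.117 = 40733.1170 km = 4.0733117e+07 m
v = sqrt(mu/r) = sqrt(3.986e14 / 4.0733117e+07) = 3128.2023 m/s = 3.1282 km/s

3.1282 km/s


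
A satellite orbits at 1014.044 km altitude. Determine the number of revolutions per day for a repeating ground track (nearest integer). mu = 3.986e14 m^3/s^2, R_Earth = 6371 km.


r = 7.385044e+06 m
T = 2*pi*sqrt(r^3/mu) = 6315.9815 s = 105.2664 min
revs/day = 1440 / 105.2664 = 13.6796
Rounded: 14 revolutions per day

14 revolutions per day


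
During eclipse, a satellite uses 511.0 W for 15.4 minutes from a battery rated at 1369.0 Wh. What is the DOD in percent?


E_used = P * t / 60 = 511.0 * 15.4 / 60 = 131.1567 Wh
DOD = E_used / E_total * 100 = 131.1567 / 1369.0 * 100
DOD = 9.5805 %

9.5805 %


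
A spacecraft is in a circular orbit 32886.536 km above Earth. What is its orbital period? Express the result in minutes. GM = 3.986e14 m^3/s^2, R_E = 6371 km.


r = 39257.5360 km = 3.9257536e+07 m
T = 2*pi*sqrt(r^3/mu) = 2*pi*sqrt(6.0501914e+22 / 3.986e14)
T = 77409.7701 s = 1290.1628 min

1290.1628 minutes


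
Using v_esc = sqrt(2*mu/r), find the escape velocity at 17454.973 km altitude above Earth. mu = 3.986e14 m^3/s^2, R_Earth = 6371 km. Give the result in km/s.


r = 6371.0 + 17454.973 = 23825.9730 km = 2.3825973e+07 m
v_esc = sqrt(2*mu/r) = sqrt(2*3.986e14 / 2.3825973e+07)
v_esc = 5784.4001 m/s = 5.7844 km/s

5.7844 km/s


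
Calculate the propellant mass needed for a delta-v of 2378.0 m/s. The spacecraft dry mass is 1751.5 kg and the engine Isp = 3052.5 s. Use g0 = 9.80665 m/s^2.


ve = Isp * g0 = 3052.5 * 9.80665 = 29934.799125 m/s
mass ratio = exp(dv/ve) = exp(2378.0/29934.799125) = 1.08267986
m_prop = m_dry * (mr - 1) = 1751.5 * (1.08267986 - 1)
m_prop = 144.8138 kg

144.8138 kg


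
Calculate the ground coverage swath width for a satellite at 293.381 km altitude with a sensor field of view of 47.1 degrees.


FOV = 47.1 deg = 0.8220501 rad
swath = 2 * alt * tan(FOV/2) = 2 * 293.381 * tan(0.411025)
swath = 2 * 293.381 * 0.4358504
swath = 255.7405 km

255.7405 km


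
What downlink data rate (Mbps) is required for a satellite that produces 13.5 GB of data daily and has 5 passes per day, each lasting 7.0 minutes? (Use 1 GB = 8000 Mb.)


total contact time = 5 * 7.0 * 60 = 2100.0000 s
data = 13.5 GB = 108000.0000 Mb
rate = 108000.0000 / 2100.0000 = 51.4286 Mbps

51.4286 Mbps


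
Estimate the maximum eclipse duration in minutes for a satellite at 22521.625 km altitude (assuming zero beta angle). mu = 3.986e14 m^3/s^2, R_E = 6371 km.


r = 28892.6250 km
T = 814.5926 min
Eclipse fraction = arcsin(R_E/r)/pi = arcsin(6371.0000/28892.6250)/pi
= arcsin(0.2205061)/pi = 0.07077089
Eclipse duration = 0.07077089 * 814.5926 = 57.6494 min

57.6494 minutes


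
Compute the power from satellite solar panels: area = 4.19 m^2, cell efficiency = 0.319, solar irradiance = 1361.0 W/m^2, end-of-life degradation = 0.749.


P = area * eta * S * degradation
P = 4.19 * 0.319 * 1361.0 * 0.749
P = 1362.5255 W

1362.5255 W


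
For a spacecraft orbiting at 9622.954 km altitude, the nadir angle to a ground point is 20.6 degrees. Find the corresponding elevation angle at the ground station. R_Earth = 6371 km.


r = R_E + alt = 15993.9540 km
Law of sines in the satellite / Earth-center / ground-point triangle:
  sin(nadir)/R_E = sin(90 + el)/r  =>  cos(el) = (r/R_E)*sin(nadir)
cos(el) = (15993.9540 / 6371.0000) * sin(20.6 deg) = 0.8832741
el = arccos(0.8832741) = 27.9601 deg
(Earth-central angle = 90 - nadir - el = 41.4399 deg)

27.9601 degrees


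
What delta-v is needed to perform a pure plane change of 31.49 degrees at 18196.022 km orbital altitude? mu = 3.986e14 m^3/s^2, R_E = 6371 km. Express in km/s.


r = 24567.0220 km = 2.4567022e+07 m
V = sqrt(mu/r) = 4028.0272 m/s
di = 31.49 deg = 0.5496042 rad
dV = 2*V*sin(di/2) = 2*4028.0272*sin(0.2748021)
dV = 2186.0624 m/s = 2.1861 km/s

2.1861 km/s


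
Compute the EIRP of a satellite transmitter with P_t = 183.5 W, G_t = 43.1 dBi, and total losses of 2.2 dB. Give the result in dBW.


Pt = 183.5 W = 22.6364 dBW
EIRP = Pt_dBW + Gt - losses = 22.6364 + 43.1 - 2.2 = 63.5364 dBW

63.5364 dBW


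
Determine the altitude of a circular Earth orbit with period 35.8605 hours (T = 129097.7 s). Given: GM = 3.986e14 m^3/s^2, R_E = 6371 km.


T = 129097.7 s
r = (mu*T^2/(4*pi^2))^(1/3) = (3.986e14 * 129097.7^2 / (4*pi^2))^(1/3)
r = 5.5208361e+07 m = 55208.3612 km
alt = r - R_E = 55208.3612 - 6371 = 48837.3612 km

48837.3612 km


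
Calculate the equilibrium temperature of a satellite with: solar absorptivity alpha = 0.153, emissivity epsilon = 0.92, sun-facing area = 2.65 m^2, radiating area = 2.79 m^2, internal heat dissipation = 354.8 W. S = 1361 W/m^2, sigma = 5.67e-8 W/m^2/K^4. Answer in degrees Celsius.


Numerator = alpha*S*A_sun + Q_int = 0.153*1361*2.65 + 354.8 = 906.6174 W
Denominator = eps*sigma*A_rad = 0.92*5.67e-8*2.79 = 1.4553756e-07 W/K^4
T^4 = 6.2294397e+09 K^4
T = 280.9391 K = 7.7891 C

7.7891 degrees Celsius


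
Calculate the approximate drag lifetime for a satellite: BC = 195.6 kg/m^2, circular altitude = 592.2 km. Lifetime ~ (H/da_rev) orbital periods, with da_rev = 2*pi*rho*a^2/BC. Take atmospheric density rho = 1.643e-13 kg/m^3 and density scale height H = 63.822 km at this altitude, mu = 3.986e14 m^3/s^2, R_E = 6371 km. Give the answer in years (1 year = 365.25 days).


a = R_E + alt = 6963.2000 km = 6.9632e+06 m
da_rev = 2*pi*rho*a^2/BC = 2*pi*1.643e-13*(6.9632e+06)^2/195.6 = 0.255897663 m per revolution
N = H/da_rev = 63822.0000 m / 0.255897663 m = 249404.3877 revolutions
P = 2*pi*sqrt(a^3/mu) = 5782.6183 s
lifetime = N*P = 249404.3877 * 5782.6183 = 1.4422104e+09 s = 16692.2497 days
years = 16692.2497 / 365.25 = 45.7009 years

45.7009 years


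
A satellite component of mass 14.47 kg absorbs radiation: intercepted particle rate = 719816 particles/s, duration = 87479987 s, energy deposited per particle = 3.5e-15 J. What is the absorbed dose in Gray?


Total energy deposited = rate * time * E_per
  = 719816 * 87479987 * 3.5e-15 = 0.2203932 J
Dose = E_total / mass = 0.2203932 / 14.47
Dose = 0.01523105 Gy

0.0152 Gy


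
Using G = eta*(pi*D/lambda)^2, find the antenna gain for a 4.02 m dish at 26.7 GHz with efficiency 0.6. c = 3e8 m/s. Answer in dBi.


lambda = c/f = 3e8 / 2.67e+10 = 0.01123596 m
G = eta*(pi*D/lambda)^2 = 0.6*(pi*4.02/0.01123596)^2
G = 758024.2776 (linear)
G = 10*log10(758024.2776) = 58.7968 dBi

58.7968 dBi


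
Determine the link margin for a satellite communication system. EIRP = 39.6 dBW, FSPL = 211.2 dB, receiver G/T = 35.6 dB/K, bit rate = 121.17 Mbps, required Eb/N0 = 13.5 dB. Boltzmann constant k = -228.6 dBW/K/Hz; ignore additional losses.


C/N0 = EIRP - FSPL + G/T - k = 39.6 - 211.2 + 35.6 - (-228.6)
C/N0 = 92.6000 dB-Hz
R_b = 121.17 Mbps = 1.2117e+08 bps -> 10*log10(R_b) = 80.8340 dB-Hz
Eb/N0 = C/N0 - 10*log10(R_b) = 92.6000 - 80.8340 = 11.7660 dB
Margin = Eb/N0 - Eb/N0_req = 11.7660 - 13.5 = -1.7340 dB (negative margin: link does not close)

-1.7340 dB


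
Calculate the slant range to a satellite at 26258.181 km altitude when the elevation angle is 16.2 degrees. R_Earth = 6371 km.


h = 26258.181 km, el = 16.2 deg
d = -R_E*sin(el) + sqrt((R_E*sin(el))^2 + 2*R_E*h + h^2)
d = -6371.0000*sin(0.2827433) + sqrt((6371.0000*0.2789911)^2 + 2*6371.0000*26258.181 + 26258.181^2)
d = 30273.0258 km

30273.0258 km


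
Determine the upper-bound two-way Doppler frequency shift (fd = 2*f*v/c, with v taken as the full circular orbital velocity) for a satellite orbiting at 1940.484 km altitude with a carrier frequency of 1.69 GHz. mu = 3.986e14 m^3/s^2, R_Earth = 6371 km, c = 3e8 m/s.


r = 8.311484e+06 m
v = sqrt(mu/r) = 6925.1528 m/s (worst-case radial velocity)
f = 1.69 GHz = 1.69e+09 Hz
fd = 2*f*v/c = 2*1.69e+09*6925.1528/3.0e+08
fd = 78023.3883 Hz

78023.3883 Hz


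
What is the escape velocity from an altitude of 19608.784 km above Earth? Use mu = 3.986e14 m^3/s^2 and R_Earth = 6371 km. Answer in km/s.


r = 6371.0 + 19608.784 = 25979.7840 km = 2.5979784e+07 m
v_esc = sqrt(2*mu/r) = sqrt(2*3.986e14 / 2.5979784e+07)
v_esc = 5539.4402 m/s = 5.5394 km/s

5.5394 km/s


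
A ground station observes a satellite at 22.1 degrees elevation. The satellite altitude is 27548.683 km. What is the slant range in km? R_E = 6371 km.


h = 27548.683 km, el = 22.1 deg
d = -R_E*sin(el) + sqrt((R_E*sin(el))^2 + 2*R_E*h + h^2)
d = -6371.0000*sin(0.3857178) + sqrt((6371.0000*0.3762243)^2 + 2*6371.0000*27548.683 + 27548.683^2)
d = 31005.1785 km

31005.1785 km


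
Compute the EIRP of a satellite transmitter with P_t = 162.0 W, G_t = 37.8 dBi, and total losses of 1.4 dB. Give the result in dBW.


Pt = 162.0 W = 22.0952 dBW
EIRP = Pt_dBW + Gt - losses = 22.0952 + 37.8 - 1.4 = 58.4952 dBW

58.4952 dBW


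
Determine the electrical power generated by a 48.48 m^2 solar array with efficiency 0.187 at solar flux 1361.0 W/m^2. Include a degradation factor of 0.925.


P = area * eta * S * degradation
P = 48.48 * 0.187 * 1361.0 * 0.925
P = 11413.1119 W

11413.1119 W


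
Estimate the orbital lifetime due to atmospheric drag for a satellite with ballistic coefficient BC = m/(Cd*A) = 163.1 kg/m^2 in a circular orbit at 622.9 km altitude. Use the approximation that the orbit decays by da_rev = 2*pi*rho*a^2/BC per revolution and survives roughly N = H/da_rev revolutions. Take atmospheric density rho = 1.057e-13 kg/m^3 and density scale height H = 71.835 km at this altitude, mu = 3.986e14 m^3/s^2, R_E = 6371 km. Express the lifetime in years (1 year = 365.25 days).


a = R_E + alt = 6993.9000 km = 6.9939e+06 m
da_rev = 2*pi*rho*a^2/BC = 2*pi*1.057e-13*(6.9939e+06)^2/163.1 = 0.19917725 m per revolution
N = H/da_rev = 71835.0000 m / 0.19917725 m = 360658.6599 revolutions
P = 2*pi*sqrt(a^3/mu) = 5820.9028 s
lifetime = N*P = 360658.6599 * 5820.9028 = 2.099359e+09 s = 24298.1367 days
years = 24298.1367 / 365.25 = 66.5247 years

66.5247 years


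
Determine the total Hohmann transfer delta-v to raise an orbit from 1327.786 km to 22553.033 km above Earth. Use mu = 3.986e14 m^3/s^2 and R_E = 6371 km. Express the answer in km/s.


r1 = 7698.7860 km = 7.698786e+06 m
r2 = 28924.0330 km = 2.8924033e+07 m
dv1 = sqrt(mu/r1)*(sqrt(2*r2/(r1+r2)) - 1) = 1847.8389 m/s
dv2 = sqrt(mu/r2)*(1 - sqrt(2*r1/(r1+r2))) = 1305.1931 m/s
total dv = |dv1| + |dv2| = 1847.8389 + 1305.1931 = 3153.0320 m/s = 3.1530 km/s

3.1530 km/s


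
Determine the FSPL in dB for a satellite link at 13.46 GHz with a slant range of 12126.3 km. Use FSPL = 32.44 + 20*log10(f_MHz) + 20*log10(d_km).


f = 13.46 GHz = 13460.0000 MHz
d = 12126.3 km
FSPL = 32.44 + 20*log10(13460.0000) + 20*log10(12126.3)
FSPL = 32.44 + 82.5809 + 81.6746
FSPL = 196.6955 dB

196.6955 dB


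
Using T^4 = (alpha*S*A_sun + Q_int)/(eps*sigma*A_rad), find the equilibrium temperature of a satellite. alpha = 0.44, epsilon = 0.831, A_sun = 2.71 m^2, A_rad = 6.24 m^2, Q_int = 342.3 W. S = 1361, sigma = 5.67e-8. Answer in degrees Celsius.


Numerator = alpha*S*A_sun + Q_int = 0.44*1361*2.71 + 342.3 = 1965.1564 W
Denominator = eps*sigma*A_rad = 0.831*5.67e-8*6.24 = 2.9401445e-07 W/K^4
T^4 = 6.683877e+09 K^4
T = 285.9283 K = 12.7783 C

12.7783 degrees Celsius


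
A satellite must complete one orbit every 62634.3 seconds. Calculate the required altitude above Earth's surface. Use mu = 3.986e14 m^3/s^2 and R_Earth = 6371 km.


T = 62634.3 s
r = (mu*T^2/(4*pi^2))^(1/3) = (3.986e14 * 62634.3^2 / (4*pi^2))^(1/3)
r = 3.4087933e+07 m = 34087.9333 km
alt = r - R_E = 34087.9333 - 6371 = 27716.9333 km

27716.9333 km


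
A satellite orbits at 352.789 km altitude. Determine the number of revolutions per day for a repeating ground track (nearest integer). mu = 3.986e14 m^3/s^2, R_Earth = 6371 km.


r = 6.723789e+06 m
T = 2*pi*sqrt(r^3/mu) = 5486.9668 s = 91.4494 min
revs/day = 1440 / 91.4494 = 15.7464
Rounded: 16 revolutions per day

16 revolutions per day


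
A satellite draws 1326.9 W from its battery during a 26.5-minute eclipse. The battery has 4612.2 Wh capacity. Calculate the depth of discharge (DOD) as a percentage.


E_used = P * t / 60 = 1326.9 * 26.5 / 60 = 586.0475 Wh
DOD = E_used / E_total * 100 = 586.0475 / 4612.2 * 100
DOD = 12.7065 %

12.7065 %


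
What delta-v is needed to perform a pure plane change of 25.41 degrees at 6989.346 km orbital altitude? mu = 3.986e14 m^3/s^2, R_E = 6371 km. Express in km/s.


r = 13360.3460 km = 1.3360346e+07 m
V = sqrt(mu/r) = 5462.1019 m/s
di = 25.41 deg = 0.4434882 rad
dV = 2*V*sin(di/2) = 2*5462.1019*sin(0.2217441)
dV = 2402.5747 m/s = 2.4026 km/s

2.4026 km/s


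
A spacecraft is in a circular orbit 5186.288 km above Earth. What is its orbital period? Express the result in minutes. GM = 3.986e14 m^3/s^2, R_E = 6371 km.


r = 11557.2880 km = 1.1557288e+07 m
T = 2*pi*sqrt(r^3/mu) = 2*pi*sqrt(1.5437174e+21 / 3.986e14)
T = 12365.0286 s = 206.0838 min

206.0838 minutes


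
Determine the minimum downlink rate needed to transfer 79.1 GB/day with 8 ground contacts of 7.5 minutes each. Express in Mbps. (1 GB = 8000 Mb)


total contact time = 8 * 7.5 * 60 = 3600.0000 s
data = 79.1 GB = 632800.0000 Mb
rate = 632800.0000 / 3600.0000 = 175.7778 Mbps

175.7778 Mbps


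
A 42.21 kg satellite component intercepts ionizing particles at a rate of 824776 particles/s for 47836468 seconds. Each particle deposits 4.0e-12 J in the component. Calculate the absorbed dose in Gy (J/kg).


Total energy deposited = rate * time * E_per
  = 824776 * 47836468 * 4.0e-12 = 157.8175 J
Dose = E_total / mass = 157.8175 / 42.21
Dose = 3.7389 Gy

3.7389 Gy


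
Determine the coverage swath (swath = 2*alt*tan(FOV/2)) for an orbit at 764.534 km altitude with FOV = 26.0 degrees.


FOV = 26.0 deg = 0.4537856 rad
swath = 2 * alt * tan(FOV/2) = 2 * 764.534 * tan(0.2268928)
swath = 2 * 764.534 * 0.2308682
swath = 353.0132 km

353.0132 km


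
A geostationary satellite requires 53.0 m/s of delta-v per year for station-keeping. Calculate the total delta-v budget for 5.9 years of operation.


dV = rate * years = 53.0 * 5.9
dV = 312.7000 m/s

312.7000 m/s


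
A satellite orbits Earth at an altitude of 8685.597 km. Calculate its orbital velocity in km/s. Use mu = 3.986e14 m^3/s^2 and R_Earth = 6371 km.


r = R_E + alt = 6371.0 + 8685.597 = 15056.5970 km = 1.5056597e+07 m
v = sqrt(mu/r) = sqrt(3.986e14 / 1.5056597e+07) = 5145.2352 m/s = 5.1452 km/s

5.1452 km/s


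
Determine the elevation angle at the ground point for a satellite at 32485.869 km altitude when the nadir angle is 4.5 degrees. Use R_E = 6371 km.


r = R_E + alt = 38856.8690 km
Law of sines in the satellite / Earth-center / ground-point triangle:
  sin(nadir)/R_E = sin(90 + el)/r  =>  cos(el) = (r/R_E)*sin(nadir)
cos(el) = (38856.8690 / 6371.0000) * sin(4.5 deg) = 0.4785237
el = arccos(0.4785237) = 61.4110 deg
(Earth-central angle = 90 - nadir - el = 24.0890 deg)

61.4110 degrees


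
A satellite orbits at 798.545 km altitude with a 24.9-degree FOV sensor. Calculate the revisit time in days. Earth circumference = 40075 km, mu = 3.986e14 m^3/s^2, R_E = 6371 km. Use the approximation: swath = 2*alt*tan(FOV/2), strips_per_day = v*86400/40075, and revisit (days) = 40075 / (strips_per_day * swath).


swath = 2*798.545*tan(0.2172935) = 352.6044 km
v = sqrt(mu/r) = 7456.2910 m/s = 7.4563 km/s
strips/day = v*86400/40075 = 7.4563*86400/40075 = 16.0754
coverage/day = strips * swath = 16.0754 * 352.6044 = 5668.2732 km
revisit = 40075 / 5668.2732 = 7.0701 days

7.0701 days


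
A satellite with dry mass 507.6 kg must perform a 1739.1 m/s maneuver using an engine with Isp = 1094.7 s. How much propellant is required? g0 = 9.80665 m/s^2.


ve = Isp * g0 = 1094.7 * 9.80665 = 10735.339755 m/s
mass ratio = exp(dv/ve) = exp(1739.1/10735.339755) = 1.17585750
m_prop = m_dry * (mr - 1) = 507.6 * (1.17585750 - 1)
m_prop = 89.2653 kg

89.2653 kg


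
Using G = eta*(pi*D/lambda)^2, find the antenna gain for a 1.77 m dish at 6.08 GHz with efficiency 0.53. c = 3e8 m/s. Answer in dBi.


lambda = c/f = 3e8 / 6.08e+09 = 0.04934211 m
G = eta*(pi*D/lambda)^2 = 0.53*(pi*1.77/0.04934211)^2
G = 6731.1117 (linear)
G = 10*log10(6731.1117) = 38.2809 dBi

38.2809 dBi


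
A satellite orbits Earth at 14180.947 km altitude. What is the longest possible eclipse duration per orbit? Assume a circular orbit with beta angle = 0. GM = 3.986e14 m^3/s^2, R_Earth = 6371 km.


r = 20551.9470 km
T = 488.6967 min
Eclipse fraction = arcsin(R_E/r)/pi = arcsin(6371.0000/20551.9470)/pi
= arcsin(0.309995)/pi = 0.1003274
Eclipse duration = 0.1003274 * 488.6967 = 49.0297 min

49.0297 minutes


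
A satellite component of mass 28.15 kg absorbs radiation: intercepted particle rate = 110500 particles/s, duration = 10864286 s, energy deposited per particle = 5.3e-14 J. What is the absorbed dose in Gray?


Total energy deposited = rate * time * E_per
  = 110500 * 10864286 * 5.3e-14 = 0.06362669 J
Dose = E_total / mass = 0.06362669 / 28.15
Dose = 0.002260273 Gy

0.0023 Gy


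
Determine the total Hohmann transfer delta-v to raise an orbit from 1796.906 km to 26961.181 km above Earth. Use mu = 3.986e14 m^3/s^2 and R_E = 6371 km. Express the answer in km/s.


r1 = 8167.9060 km = 8.167906e+06 m
r2 = 33332.1810 km = 3.3332181e+07 m
dv1 = sqrt(mu/r1)*(sqrt(2*r2/(r1+r2)) - 1) = 1868.1671 m/s
dv2 = sqrt(mu/r2)*(1 - sqrt(2*r1/(r1+r2))) = 1288.4791 m/s
total dv = |dv1| + |dv2| = 1868.1671 + 1288.4791 = 3156.6461 m/s = 3.1566 km/s

3.1566 km/s


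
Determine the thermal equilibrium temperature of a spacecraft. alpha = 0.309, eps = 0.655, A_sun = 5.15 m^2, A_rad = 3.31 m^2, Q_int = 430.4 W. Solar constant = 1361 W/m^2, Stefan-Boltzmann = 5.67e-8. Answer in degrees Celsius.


Numerator = alpha*S*A_sun + Q_int = 0.309*1361*5.15 + 430.4 = 2596.2274 W
Denominator = eps*sigma*A_rad = 0.655*5.67e-8*3.31 = 1.2292843e-07 W/K^4
T^4 = 2.1119828e+10 K^4
T = 381.2173 K = 108.0673 C

108.0673 degrees Celsius


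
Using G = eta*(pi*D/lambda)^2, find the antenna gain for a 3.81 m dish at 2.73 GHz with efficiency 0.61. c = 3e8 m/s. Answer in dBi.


lambda = c/f = 3e8 / 2.73e+09 = 0.1098901 m
G = eta*(pi*D/lambda)^2 = 0.61*(pi*3.81/0.1098901)^2
G = 7237.0624 (linear)
G = 10*log10(7237.0624) = 38.5956 dBi

38.5956 dBi


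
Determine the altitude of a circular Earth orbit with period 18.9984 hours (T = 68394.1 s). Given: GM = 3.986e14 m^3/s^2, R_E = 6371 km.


T = 68394.1 s
r = (mu*T^2/(4*pi^2))^(1/3) = (3.986e14 * 68394.1^2 / (4*pi^2))^(1/3)
r = 3.6146946e+07 m = 36146.9461 km
alt = r - R_E = 36146.9461 - 6371 = 29775.9461 km

29775.9461 km


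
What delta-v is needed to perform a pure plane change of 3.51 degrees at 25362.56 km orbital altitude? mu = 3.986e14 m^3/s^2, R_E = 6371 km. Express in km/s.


r = 31733.5600 km = 3.173356e+07 m
V = sqrt(mu/r) = 3544.1268 m/s
di = 3.51 deg = 0.06126106 rad
dV = 2*V*sin(di/2) = 2*3544.1268*sin(0.03063053)
dV = 217.0830 m/s = 0.217083 km/s

0.2171 km/s


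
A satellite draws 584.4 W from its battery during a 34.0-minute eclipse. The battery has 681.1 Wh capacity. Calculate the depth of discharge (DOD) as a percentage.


E_used = P * t / 60 = 584.4 * 34.0 / 60 = 331.1600 Wh
DOD = E_used / E_total * 100 = 331.1600 / 681.1 * 100
DOD = 48.6213 %

48.6213 %


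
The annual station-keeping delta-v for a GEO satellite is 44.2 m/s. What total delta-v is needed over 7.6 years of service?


dV = rate * years = 44.2 * 7.6
dV = 335.9200 m/s

335.9200 m/s


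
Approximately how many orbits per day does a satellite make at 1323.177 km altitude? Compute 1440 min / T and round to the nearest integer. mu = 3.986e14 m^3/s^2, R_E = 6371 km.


r = 7.694177e+06 m
T = 2*pi*sqrt(r^3/mu) = 6716.6773 s = 111.9446 min
revs/day = 1440 / 111.9446 = 12.8635
Rounded: 13 revolutions per day

13 revolutions per day


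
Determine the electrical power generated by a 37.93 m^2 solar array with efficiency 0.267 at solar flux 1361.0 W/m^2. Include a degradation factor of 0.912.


P = area * eta * S * degradation
P = 37.93 * 0.267 * 1361.0 * 0.912
P = 12570.3412 W

12570.3412 W


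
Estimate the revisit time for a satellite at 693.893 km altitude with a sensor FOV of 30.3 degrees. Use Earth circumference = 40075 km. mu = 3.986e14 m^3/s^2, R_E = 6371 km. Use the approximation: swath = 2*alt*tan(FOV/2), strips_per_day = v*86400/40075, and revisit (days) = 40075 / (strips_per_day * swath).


swath = 2*693.893*tan(0.2644174) = 375.7529 km
v = sqrt(mu/r) = 7511.3129 m/s = 7.5113 km/s
strips/day = v*86400/40075 = 7.5113*86400/40075 = 16.1941
coverage/day = strips * swath = 16.1941 * 375.7529 = 6084.9703 km
revisit = 40075 / 6084.9703 = 6.5859 days

6.5859 days


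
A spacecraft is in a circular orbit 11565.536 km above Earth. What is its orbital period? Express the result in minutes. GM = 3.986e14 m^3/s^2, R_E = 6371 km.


r = 17936.5360 km = 1.7936536e+07 m
T = 2*pi*sqrt(r^3/mu) = 2*pi*sqrt(5.7705302e+21 / 3.986e14)
T = 23906.6697 s = 398.4445 min

398.4445 minutes


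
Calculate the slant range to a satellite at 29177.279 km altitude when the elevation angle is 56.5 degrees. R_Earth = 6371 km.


h = 29177.279 km, el = 56.5 deg
d = -R_E*sin(el) + sqrt((R_E*sin(el))^2 + 2*R_E*h + h^2)
d = -6371.0000*sin(0.986111) + sqrt((6371.0000*0.8338858)^2 + 2*6371.0000*29177.279 + 29177.279^2)
d = 30061.2465 km

30061.2465 km


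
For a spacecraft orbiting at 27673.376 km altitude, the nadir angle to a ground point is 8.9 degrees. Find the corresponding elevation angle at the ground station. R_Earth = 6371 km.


r = R_E + alt = 34044.3760 km
Law of sines in the satellite / Earth-center / ground-point triangle:
  sin(nadir)/R_E = sin(90 + el)/r  =>  cos(el) = (r/R_E)*sin(nadir)
cos(el) = (34044.3760 / 6371.0000) * sin(8.9 deg) = 0.8267177
el = arccos(0.8267177) = 34.2370 deg
(Earth-central angle = 90 - nadir - el = 46.8630 deg)

34.2370 degrees


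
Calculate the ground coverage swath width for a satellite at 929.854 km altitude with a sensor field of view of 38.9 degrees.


FOV = 38.9 deg = 0.6789331 rad
swath = 2 * alt * tan(FOV/2) = 2 * 929.854 * tan(0.3394665)
swath = 2 * 929.854 * 0.3531368
swath = 656.7313 km

656.7313 km


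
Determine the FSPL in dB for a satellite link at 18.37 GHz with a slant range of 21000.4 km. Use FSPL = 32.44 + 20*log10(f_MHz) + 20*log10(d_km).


f = 18.37 GHz = 18370.0000 MHz
d = 21000.4 km
FSPL = 32.44 + 20*log10(18370.0000) + 20*log10(21000.4)
FSPL = 32.44 + 85.2822 + 86.4446
FSPL = 204.1667 dB

204.1667 dB


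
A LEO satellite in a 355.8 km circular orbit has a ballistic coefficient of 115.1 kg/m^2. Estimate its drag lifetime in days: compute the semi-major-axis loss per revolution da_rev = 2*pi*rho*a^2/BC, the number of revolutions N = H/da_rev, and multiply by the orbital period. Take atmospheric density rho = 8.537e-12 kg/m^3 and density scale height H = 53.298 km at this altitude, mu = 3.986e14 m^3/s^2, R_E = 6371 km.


a = R_E + alt = 6726.8000 km = 6.7268e+06 m
da_rev = 2*pi*rho*a^2/BC = 2*pi*8.537e-12*(6.7268e+06)^2/115.1 = 21.087586 m per revolution
N = H/da_rev = 53298.0000 m / 21.087586 m = 2527.4586 revolutions
P = 2*pi*sqrt(a^3/mu) = 5490.6530 s
lifetime = N*P = 2527.4586 * 5490.6530 = 1.3877398e+07 s = 160.6180 days

160.6180 days


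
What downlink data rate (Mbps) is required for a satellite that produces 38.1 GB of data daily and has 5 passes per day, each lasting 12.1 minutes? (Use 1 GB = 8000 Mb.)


total contact time = 5 * 12.1 * 60 = 3630.0000 s
data = 38.1 GB = 304800.0000 Mb
rate = 304800.0000 / 3630.0000 = 83.9669 Mbps

83.9669 Mbps


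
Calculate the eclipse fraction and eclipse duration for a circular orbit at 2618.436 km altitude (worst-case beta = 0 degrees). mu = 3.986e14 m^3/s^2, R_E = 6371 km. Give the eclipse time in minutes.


r = 8989.4360 km
T = 141.3704 min
Eclipse fraction = arcsin(R_E/r)/pi = arcsin(6371.0000/8989.4360)/pi
= arcsin(0.7087208)/pi = 0.2507274
Eclipse duration = 0.2507274 * 141.3704 = 35.4454 min

35.4454 minutes


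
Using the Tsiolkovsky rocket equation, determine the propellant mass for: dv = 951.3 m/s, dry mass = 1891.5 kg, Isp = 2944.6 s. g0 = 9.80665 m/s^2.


ve = Isp * g0 = 2944.6 * 9.80665 = 28876.661590 m/s
mass ratio = exp(dv/ve) = exp(951.3/28876.661590) = 1.03349221
m_prop = m_dry * (mr - 1) = 1891.5 * (1.03349221 - 1)
m_prop = 63.3505 kg

63.3505 kg


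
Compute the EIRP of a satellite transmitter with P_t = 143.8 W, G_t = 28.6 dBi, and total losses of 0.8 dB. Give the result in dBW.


Pt = 143.8 W = 21.5776 dBW
EIRP = Pt_dBW + Gt - losses = 21.5776 + 28.6 - 0.8 = 49.3776 dBW

49.3776 dBW


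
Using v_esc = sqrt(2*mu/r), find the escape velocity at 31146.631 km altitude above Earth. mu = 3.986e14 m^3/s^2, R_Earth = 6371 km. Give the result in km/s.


r = 6371.0 + 31146.631 = 37517.6310 km = 3.7517631e+07 m
v_esc = sqrt(2*mu/r) = sqrt(2*3.986e14 / 3.7517631e+07)
v_esc = 4609.6287 m/s = 4.6096 km/s

4.6096 km/s


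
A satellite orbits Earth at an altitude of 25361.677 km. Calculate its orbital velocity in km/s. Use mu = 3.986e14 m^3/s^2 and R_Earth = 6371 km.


r = R_E + alt = 6371.0 + 25361.677 = 31732.6770 km = 3.1732677e+07 m
v = sqrt(mu/r) = sqrt(3.986e14 / 3.1732677e+07) = 3544.1761 m/s = 3.5442 km/s

3.5442 km/s


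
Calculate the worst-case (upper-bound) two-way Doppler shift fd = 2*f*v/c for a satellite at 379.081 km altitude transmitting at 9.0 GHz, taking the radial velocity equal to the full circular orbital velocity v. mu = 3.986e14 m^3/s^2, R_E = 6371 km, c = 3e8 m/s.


r = 6.750081e+06 m
v = sqrt(mu/r) = 7684.4742 m/s (worst-case radial velocity)
f = 9.0 GHz = 9.0e+09 Hz
fd = 2*f*v/c = 2*9.0e+09*7684.4742/3.0e+08
fd = 461068.4501 Hz

461068.4501 Hz


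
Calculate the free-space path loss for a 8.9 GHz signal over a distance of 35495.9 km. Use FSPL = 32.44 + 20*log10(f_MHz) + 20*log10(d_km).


f = 8.9 GHz = 8900.0000 MHz
d = 35495.9 km
FSPL = 32.44 + 20*log10(8900.0000) + 20*log10(35495.9)
FSPL = 32.44 + 78.9878 + 91.0036
FSPL = 202.4314 dB

202.4314 dB


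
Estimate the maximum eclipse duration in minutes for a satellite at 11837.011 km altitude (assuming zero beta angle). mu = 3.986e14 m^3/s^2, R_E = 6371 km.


r = 18208.0110 km
T = 407.5245 min
Eclipse fraction = arcsin(R_E/r)/pi = arcsin(6371.0000/18208.0110)/pi
= arcsin(0.3499009)/pi = 0.1137848
Eclipse duration = 0.1137848 * 407.5245 = 46.3701 min

46.3701 minutes


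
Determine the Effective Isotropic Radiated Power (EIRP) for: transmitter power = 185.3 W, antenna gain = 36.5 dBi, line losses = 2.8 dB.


Pt = 185.3 W = 22.6788 dBW
EIRP = Pt_dBW + Gt - losses = 22.6788 + 36.5 - 2.8 = 56.3788 dBW

56.3788 dBW


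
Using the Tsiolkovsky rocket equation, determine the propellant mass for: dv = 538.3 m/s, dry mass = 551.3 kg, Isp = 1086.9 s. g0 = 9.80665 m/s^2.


ve = Isp * g0 = 1086.9 * 9.80665 = 10658.847885 m/s
mass ratio = exp(dv/ve) = exp(538.3/10658.847885) = 1.05179964
m_prop = m_dry * (mr - 1) = 551.3 * (1.05179964 - 1)
m_prop = 28.5571 kg

28.5571 kg


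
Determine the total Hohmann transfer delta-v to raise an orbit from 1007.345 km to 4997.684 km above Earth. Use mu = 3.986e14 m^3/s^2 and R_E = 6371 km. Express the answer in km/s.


r1 = 7378.3450 km = 7.378345e+06 m
r2 = 11368.6840 km = 1.1368684e+07 m
dv1 = sqrt(mu/r1)*(sqrt(2*r2/(r1+r2)) - 1) = 744.5252 m/s
dv2 = sqrt(mu/r2)*(1 - sqrt(2*r1/(r1+r2))) = 667.8360 m/s
total dv = |dv1| + |dv2| = 744.5252 + 667.8360 = 1412.3611 m/s = 1.4124 km/s

1.4124 km/s
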